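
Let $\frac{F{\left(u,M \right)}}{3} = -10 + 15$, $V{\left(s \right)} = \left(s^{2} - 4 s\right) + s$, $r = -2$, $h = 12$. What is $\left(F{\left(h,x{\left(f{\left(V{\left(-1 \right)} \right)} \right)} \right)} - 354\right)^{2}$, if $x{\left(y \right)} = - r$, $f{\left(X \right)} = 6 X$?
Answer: $114921$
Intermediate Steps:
$V{\left(s \right)} = s^{2} - 3 s$
$x{\left(y \right)} = 2$ ($x{\left(y \right)} = \left(-1\right) \left(-2\right) = 2$)
$F{\left(u,M \right)} = 15$ ($F{\left(u,M \right)} = 3 \left(-10 + 15\right) = 3 \cdot 5 = 15$)
$\left(F{\left(h,x{\left(f{\left(V{\left(-1 \right)} \right)} \right)} \right)} - 354\right)^{2} = \left(15 - 354\right)^{2} = \left(-339\right)^{2} = 114921$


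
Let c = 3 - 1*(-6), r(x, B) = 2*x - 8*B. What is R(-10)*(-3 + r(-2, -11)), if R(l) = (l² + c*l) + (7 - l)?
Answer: 2187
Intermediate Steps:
r(x, B) = -8*B + 2*x
c = 9 (c = 3 + 6 = 9)
R(l) = 7 + l² + 8*l (R(l) = (l² + 9*l) + (7 - l) = 7 + l² + 8*l)
R(-10)*(-3 + r(-2, -11)) = (7 + (-10)² + 8*(-10))*(-3 + (-8*(-11) + 2*(-2))) = (7 + 100 - 80)*(-3 + (88 - 4)) = 27*(-3 + 84) = 27*81 = 2187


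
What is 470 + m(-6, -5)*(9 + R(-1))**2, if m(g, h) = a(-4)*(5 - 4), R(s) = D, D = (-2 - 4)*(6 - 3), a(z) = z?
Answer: 146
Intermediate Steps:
D = -18 (D = -6*3 = -18)
R(s) = -18
m(g, h) = -4 (m(g, h) = -4*(5 - 4) = -4*1 = -4)
470 + m(-6, -5)*(9 + R(-1))**2 = 470 - 4*(9 - 18)**2 = 470 - 4*(-9)**2 = 470 - 4*81 = 470 - 324 = 146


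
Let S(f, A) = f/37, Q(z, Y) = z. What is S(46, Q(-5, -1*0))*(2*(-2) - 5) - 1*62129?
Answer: -2299187/37 ≈ -62140.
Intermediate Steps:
S(f, A) = f/37 (S(f, A) = f*(1/37) = f/37)
S(46, Q(-5, -1*0))*(2*(-2) - 5) - 1*62129 = ((1/37)*46)*(2*(-2) - 5) - 1*62129 = 46*(-4 - 5)/37 - 62129 = (46/37)*(-9) - 62129 = -414/37 - 62129 = -2299187/37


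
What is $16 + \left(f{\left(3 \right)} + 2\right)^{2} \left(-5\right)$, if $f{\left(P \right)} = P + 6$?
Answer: $-589$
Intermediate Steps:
$f{\left(P \right)} = 6 + P$
$16 + \left(f{\left(3 \right)} + 2\right)^{2} \left(-5\right) = 16 + \left(\left(6 + 3\right) + 2\right)^{2} \left(-5\right) = 16 + \left(9 + 2\right)^{2} \left(-5\right) = 16 + 11^{2} \left(-5\right) = 16 + 121 \left(-5\right) = 16 - 605 = -589$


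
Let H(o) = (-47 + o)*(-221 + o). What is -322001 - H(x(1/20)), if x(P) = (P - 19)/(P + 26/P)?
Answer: -35959056676801/108180801 ≈ -3.3240e+5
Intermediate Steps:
x(P) = (-19 + P)/(P + 26/P)
H(o) = (-221 + o)*(-47 + o)
-322001 - H(x(1/20)) = -322001 - (10387 + ((-19 + 1/20)/(20*(26 + (1/20)²)))² - 268*(-19 + 1/20)/(20*(26 + (1/20)²))) = -322001 - (10387 + ((-19 + 1/20)/(20*(26 + (1/20)²)))² - 67*(-19 + 1/20)/(5*(26 + (1/20)²))) = -322001 - (10387 + ((1/20)*(-379/20)/(26 + 1/400))² - 67*(-379)/(5*(26 + 1/400)*20)) = -322001 - (10387 + ((1/20)*(-379/20)/(10401/400))² - 67*(-379)/(5*10401/400*20)) = -322001 - (10387 + ((1/20)*(400/10401)*(-379/20))² - 67*400*(-379)/(5*10401*20)) = -322001 - (10387 + (-379/10401)² - 268*(-379/10401)) = -322001 - (10387 + 143641/108180801 + 101572/10401) = -322001 - 1*1124730574000/108180801 = -322001 - 1124730574000/108180801 = -35959056676801/108180801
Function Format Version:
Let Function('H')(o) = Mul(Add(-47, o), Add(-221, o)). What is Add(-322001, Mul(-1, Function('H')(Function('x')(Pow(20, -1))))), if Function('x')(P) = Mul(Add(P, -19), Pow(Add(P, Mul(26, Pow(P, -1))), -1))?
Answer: Rational(-35959056676801, 108180801) ≈ -3.3240e+5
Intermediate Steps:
Function('x')(P) = Mul(Pow(Add(P, Mul(26, Pow(P, -1))), -1), Add(-19, P)) (Function('x')(P) = Mul(Add(-19, P), Pow(Add(P, Mul(26, Pow(P, -1))), -1)) = Mul(Pow(Add(P, Mul(26, Pow(P, -1))), -1), Add(-19, P)))
Function('H')(o) = Mul(Add(-221, o), Add(-47, o))
Add(-322001, Mul(-1, Function('H')(Function('x')(Pow(20, -1))))) = Add(-322001, Mul(-1, Add(10387, Pow(Mul(Pow(20, -1), Pow(Add(26, Pow(Pow(20, -1), 2)), -1), Add(-19, Pow(20, -1))), 2), Mul(-268, Mul(Pow(20, -1), Pow(Add(26, Pow(Pow(20, -1), 2)), -1), Add(-19, Pow(20, -1))))))) = Add(-322001, Mul(-1, Add(10387, Pow(Mul(Rational(1, 20), Pow(Add(26, Pow(Rational(1, 20), 2)), -1), Add(-19, Rational(1, 20))), 2), Mul(-268, Mul(Rational(1, 20), Pow(Add(26, Pow(Rational(1, 20), 2)), -1), Add(-19, Rational(1, 20))))))) = Add(-322001, Mul(-1, Add(10387, Pow(Mul(Rational(1, 20), Pow(Add(26, Rational(1, 400)), -1), Rational(-379, 20)), 2), Mul(-268, Mul(Rational(1, 20), Pow(Add(26, Rational(1, 400)), -1), Rational(-379, 20)))))) = Add(-322001, Mul(-1, Add(10387, Pow(Mul(Rational(1, 20), Pow(Rational(10401, 400), -1), Rational(-379, 20)), 2), Mul(-268, Mul(Rational(1, 20), Pow(Rational(10401, 400), -1), Rational(-379, 20)))))) = Add(-322001, Mul(-1, Add(10387, Pow(Mul(Rational(1, 20), Rational(400, 10401), Rational(-379, 20)), 2), Mul(-268, Mul(Rational(1, 20), Rational(400, 10401), Rational(-379, 20)))))) = Add(-322001, Mul(-1, Add(10387, Pow(Rational(-379, 10401), 2), Mul(-268, Rational(-379, 10401))))) = Add(-322001, Mul(-1, Add(10387, Rational(143641, 108180801), Rational(101572, 10401)))) = Add(-322001, Mul(-1, Rational(1124730574000, 108180801))) = Add(-322001, Rational(-1124730574000, 108180801)) = Rational(-35959056676801, 108180801)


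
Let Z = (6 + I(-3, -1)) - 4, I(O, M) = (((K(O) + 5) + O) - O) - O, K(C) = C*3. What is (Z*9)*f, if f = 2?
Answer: 18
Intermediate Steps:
K(C) = 3*C
I(O, M) = 5 + 2*O (I(O, M) = (((3*O + 5) + O) - O) - O = (((5 + 3*O) + O) - O) - O = ((5 + 4*O) - O) - O = (5 + 3*O) - O = 5 + 2*O)
Z = 1 (Z = (6 + (5 + 2*(-3))) - 4 = (6 + (5 - 6)) - 4 = (6 - 1) - 4 = 5 - 4 = 1)
(Z*9)*f = (1*9)*2 = 9*2 = 18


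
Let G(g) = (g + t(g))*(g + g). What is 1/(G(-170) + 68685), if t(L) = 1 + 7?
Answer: 1/123765 ≈ 8.0798e-6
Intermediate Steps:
t(L) = 8
G(g) = 2*g*(8 + g) (G(g) = (g + 8)*(g + g) = (8 + g)*(2*g) = 2*g*(8 + g))
1/(G(-170) + 68685) = 1/(2*(-170)*(8 - 170) + 68685) = 1/(2*(-170)*(-162) + 68685) = 1/(55080 + 68685) = 1/123765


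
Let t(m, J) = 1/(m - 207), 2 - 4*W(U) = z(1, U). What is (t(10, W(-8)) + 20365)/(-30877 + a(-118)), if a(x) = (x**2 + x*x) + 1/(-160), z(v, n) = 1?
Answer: -641904640/95474277 ≈ -6.7233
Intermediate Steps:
W(U) = 1/4 (W(U) = 1/2 - 1/4*1 = 1/2 - 1/4 = 1/4)
a(x) = -1/160 + 2*x**2 (a(x) = (x**2 + x**2) - 1/160 = 2*x**2 - 1/160 = -1/160 + 2*x**2)
t(m, J) = 1/(-207 + m)
(t(10, W(-8)) + 20365)/(-30877 + a(-118)) = (1/(-207 + 10) + 20365)/(-30877 + (-1/160 + 2*(-118)**2)) = (1/(-197) + 20365)/(-30877 + (-1/160 + 2*13924)) = (-1/197 + 20365)/(-30877 + (-1/160 + 27848)) = 4011904/(197*(-30877 + 4455679/160)) = 4011904/(197*(-484641/160)) = (4011904/197)*(-160/484641) = -641904640/95474277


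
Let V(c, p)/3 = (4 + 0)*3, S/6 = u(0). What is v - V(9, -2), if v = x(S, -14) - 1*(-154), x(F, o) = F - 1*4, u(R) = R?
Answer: 114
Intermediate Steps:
S = 0 (S = 6*0 = 0)
x(F, o) = -4 + F (x(F, o) = F - 4 = -4 + F)
V(c, p) = 36 (V(c, p) = 3*((4 + 0)*3) = 3*(4*3) = 3*12 = 36)
v = 150 (v = (-4 + 0) - 1*(-154) = -4 + 154 = 150)
v - V(9, -2) = 150 - 1*36 = 150 - 36 = 114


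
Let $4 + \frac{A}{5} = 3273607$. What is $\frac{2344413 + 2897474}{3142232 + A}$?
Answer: $\frac{5241887}{19510247} \approx 0.26867$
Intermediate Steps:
$A = 16368015$ ($A = -20 + 5 \cdot 3273607 = -20 + 16368035 = 16368015$)
$\frac{2344413 + 2897474}{3142232 + A} = \frac{2344413 + 2897474}{3142232 + 16368015} = \frac{5241887}{19510247}$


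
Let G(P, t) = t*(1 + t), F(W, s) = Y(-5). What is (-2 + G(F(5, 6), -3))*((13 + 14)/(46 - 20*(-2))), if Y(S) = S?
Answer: 54/43 ≈ 1.2558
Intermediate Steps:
F(W, s) = -5
(-2 + G(F(5, 6), -3))*((13 + 14)/(46 - 20*(-2))) = (-2 - 3*(1 - 3))*((13 + 14)/(46 - 20*(-2))) = (-2 - 3*(-2))*(27/(46 + 40)) = (-2 + 6)*(27/86) = 4*(27*(1/86)) = 4*(27/86) = 54/43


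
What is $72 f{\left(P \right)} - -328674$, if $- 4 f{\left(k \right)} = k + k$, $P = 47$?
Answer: $326982$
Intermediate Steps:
$f{\left(k \right)} = - \frac{k}{2}$ ($f{\left(k \right)} = - \frac{k + k}{4} = - \frac{2 k}{4} = - \frac{k}{2}$)
$72 f{\left(P \right)} - -328674 = 72 \left(\left(- \frac{1}{2}\right) 47\right) - -328674 = 72 \left(- \frac{47}{2}\right) + 328674 = -1692 + 328674 = 326982$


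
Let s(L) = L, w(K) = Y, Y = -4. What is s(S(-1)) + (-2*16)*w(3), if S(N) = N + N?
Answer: 126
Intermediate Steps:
S(N) = 2*N
w(K) = -4
s(S(-1)) + (-2*16)*w(3) = 2*(-1) - 2*16*(-4) = -2 - 32*(-4) = -2 + 128 = 126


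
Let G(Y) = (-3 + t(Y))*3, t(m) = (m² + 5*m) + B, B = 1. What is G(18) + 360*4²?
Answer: 6996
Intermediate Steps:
t(m) = 1 + m² + 5*m (t(m) = (m² + 5*m) + 1 = 1 + m² + 5*m)
G(Y) = -6 + 3*Y² + 15*Y (G(Y) = (-3 + (1 + Y² + 5*Y))*3 = (-2 + Y² + 5*Y)*3 = -6 + 3*Y² + 15*Y)
G(18) + 360*4² = (-6 + 3*18² + 15*18) + 360*4² = (-6 + 3*324 + 270) + 360*16 = (-6 + 972 + 270) + 5760 = 1236 + 5760 = 6996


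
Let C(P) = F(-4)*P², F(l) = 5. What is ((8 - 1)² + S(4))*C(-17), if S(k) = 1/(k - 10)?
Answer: 423385/6 ≈ 70564.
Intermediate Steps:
C(P) = 5*P²
S(k) = 1/(-10 + k)
((8 - 1)² + S(4))*C(-17) = ((8 - 1)² + 1/(-10 + 4))*(5*(-17)²) = (7² + 1/(-6))*(5*289) = (49 - ⅙)*1445 = (293/6)*1445 = 423385/6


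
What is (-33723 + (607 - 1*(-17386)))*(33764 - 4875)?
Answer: -454423970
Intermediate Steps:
(-33723 + (607 - 1*(-17386)))*(33764 - 4875) = (-33723 + (607 + 17386))*28889 = (-33723 + 17993)*28889 = -15730*28889 = -454423970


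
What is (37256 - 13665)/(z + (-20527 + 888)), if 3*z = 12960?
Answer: -23591/15319 ≈ -1.5400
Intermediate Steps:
z = 4320 (z = (⅓)*12960 = 4320)
(37256 - 13665)/(z + (-20527 + 888)) = (37256 - 13665)/(4320 + (-20527 + 888)) = 23591/(4320 - 19639) = 23591/(-15319) = 23591*(-1/15319) = -23591/15319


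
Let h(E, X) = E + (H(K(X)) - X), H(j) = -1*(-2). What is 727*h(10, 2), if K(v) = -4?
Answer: 7270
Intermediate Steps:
H(j) = 2
h(E, X) = 2 + E - X (h(E, X) = E + (2 - X) = 2 + E - X)
727*h(10, 2) = 727*(2 + 10 - 1*2) = 727*(2 + 10 - 2) = 727*10 = 7270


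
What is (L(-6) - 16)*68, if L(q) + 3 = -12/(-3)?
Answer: -1020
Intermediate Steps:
L(q) = 1 (L(q) = -3 - 12/(-3) = -3 - 12*(-⅓) = -3 + 4 = 1)
(L(-6) - 16)*68 = (1 - 16)*68 = -15*68 = -1020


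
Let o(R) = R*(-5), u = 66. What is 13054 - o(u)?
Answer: 13384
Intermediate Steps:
o(R) = -5*R
13054 - o(u) = 13054 - (-5)*66 = 13054 - 1*(-330) = 13054 + 330 = 13384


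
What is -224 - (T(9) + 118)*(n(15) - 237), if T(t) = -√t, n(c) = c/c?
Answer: 26916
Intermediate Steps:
n(c) = 1
-224 - (T(9) + 118)*(n(15) - 237) = -224 - (-√9 + 118)*(1 - 237) = -224 - (-1*3 + 118)*(-236) = -224 - (-3 + 118)*(-236) = -224 - 115*(-236) = -224 - 1*(-27140) = -224 + 27140 = 26916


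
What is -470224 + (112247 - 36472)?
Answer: -394449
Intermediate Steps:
-470224 + (112247 - 36472) = -470224 + 75775 = -394449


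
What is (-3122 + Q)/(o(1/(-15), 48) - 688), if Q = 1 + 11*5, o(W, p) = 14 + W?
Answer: 45990/10111 ≈ 4.5485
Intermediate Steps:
Q = 56 (Q = 1 + 55 = 56)
(-3122 + Q)/(o(1/(-15), 48) - 688) = (-3122 + 56)/((14 + 1/(-15)) - 688) = -3066/((14 - 1/15) - 688) = -3066/(209/15 - 688) = -3066/(-10111/15) = -3066*(-15/10111) = 45990/10111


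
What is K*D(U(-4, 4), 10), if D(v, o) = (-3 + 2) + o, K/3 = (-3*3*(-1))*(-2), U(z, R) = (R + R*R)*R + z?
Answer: -486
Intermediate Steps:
U(z, R) = z + R*(R + R²) (U(z, R) = (R + R²)*R + z = R*(R + R²) + z = z + R*(R + R²))
K = -54 (K = 3*((-3*3*(-1))*(-2)) = 3*(-9*(-1)*(-2)) = 3*(9*(-2)) = 3*(-18) = -54)
D(v, o) = -1 + o
K*D(U(-4, 4), 10) = -54*(-1 + 10) = -54*9 = -486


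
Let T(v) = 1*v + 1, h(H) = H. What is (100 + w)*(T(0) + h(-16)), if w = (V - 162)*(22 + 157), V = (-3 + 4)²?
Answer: 430785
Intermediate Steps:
V = 1 (V = 1² = 1)
w = -28819 (w = (1 - 162)*(22 + 157) = -161*179 = -28819)
T(v) = 1 + v (T(v) = v + 1 = 1 + v)
(100 + w)*(T(0) + h(-16)) = (100 - 28819)*((1 + 0) - 16) = -28719*(1 - 16) = -28719*(-15) = 430785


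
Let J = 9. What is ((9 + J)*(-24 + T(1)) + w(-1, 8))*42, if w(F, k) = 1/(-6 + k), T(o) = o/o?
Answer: -17367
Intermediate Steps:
T(o) = 1
((9 + J)*(-24 + T(1)) + w(-1, 8))*42 = ((9 + 9)*(-24 + 1) + 1/(-6 + 8))*42 = (18*(-23) + 1/2)*42 = (-414 + ½)*42 = -827/2*42 = -17367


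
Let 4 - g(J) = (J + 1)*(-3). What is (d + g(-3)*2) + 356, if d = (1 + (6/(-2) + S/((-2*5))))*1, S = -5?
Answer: 701/2 ≈ 350.50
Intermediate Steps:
g(J) = 7 + 3*J (g(J) = 4 - (J + 1)*(-3) = 4 - (1 + J)*(-3) = 4 - (-3 - 3*J) = 4 + (3 + 3*J) = 7 + 3*J)
d = -3/2 (d = (1 + (6/(-2) - 5/((-2*5))))*1 = (1 + (6*(-½) - 5/(-10)))*1 = (1 + (-3 - 5*(-⅒)))*1 = (1 + (-3 + ½))*1 = (1 - 5/2)*1 = -3/2*1 = -3/2 ≈ -1.5000)
(d + g(-3)*2) + 356 = (-3/2 + (7 + 3*(-3))*2) + 356 = (-3/2 + (7 - 9)*2) + 356 = (-3/2 - 2*2) + 356 = (-3/2 - 4) + 356 = -11/2 + 356 = 701/2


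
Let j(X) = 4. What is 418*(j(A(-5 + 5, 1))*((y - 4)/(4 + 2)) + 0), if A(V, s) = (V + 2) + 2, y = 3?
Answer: -836/3 ≈ -278.67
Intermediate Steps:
A(V, s) = 4 + V (A(V, s) = (2 + V) + 2 = 4 + V)
418*(j(A(-5 + 5, 1))*((y - 4)/(4 + 2)) + 0) = 418*(4*((3 - 4)/(4 + 2)) + 0) = 418*(4*(-1/6) + 0) = 418*(-2/3 + 0) = 418*(-2/3) = -836/3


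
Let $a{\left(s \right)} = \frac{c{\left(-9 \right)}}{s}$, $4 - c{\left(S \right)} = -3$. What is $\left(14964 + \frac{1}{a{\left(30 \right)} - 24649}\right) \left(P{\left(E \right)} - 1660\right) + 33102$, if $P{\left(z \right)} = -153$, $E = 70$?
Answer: $- \frac{20036955255300}{739463} \approx -2.7097 \cdot 10^{7}$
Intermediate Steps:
$c{\left(S \right)} = 7$ ($c{\left(S \right)} = 4 - -3 = 4 + 3 = 7$)
$a{\left(s \right)} = \frac{7}{s}$
$\left(14964 + \frac{1}{a{\left(30 \right)} - 24649}\right) \left(P{\left(E \right)} - 1660\right) + 33102 = \left(14964 + \frac{1}{\frac{7}{30} - 24649}\right) \left(-153 - 1660\right) + 33102 = \left(14964 + \frac{1}{7 \cdot \frac{1}{30} - 24649}\right) \left(-1813\right) + 33102 = \left(14964 + \frac{1}{\frac{7}{30} - 24649}\right) \left(-1813\right) + 33102 = \left(14964 + \frac{1}{- \frac{739463}{30}}\right) \left(-1813\right) + 33102 = \left(14964 - \frac{30}{739463}\right) \left(-1813\right) + 33102 = \frac{11065324302}{739463} \left(-1813\right) + 33102 = - \frac{20061432959526}{739463} + 33102 = - \frac{20036955255300}{739463}$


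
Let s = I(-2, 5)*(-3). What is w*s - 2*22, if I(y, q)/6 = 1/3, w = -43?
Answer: 214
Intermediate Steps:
I(y, q) = 2 (I(y, q) = 6/3 = 6*(1/3) = 2)
s = -6 (s = 2*(-3) = -6)
w*s - 2*22 = -43*(-6) - 2*22 = 258 - 44 = 214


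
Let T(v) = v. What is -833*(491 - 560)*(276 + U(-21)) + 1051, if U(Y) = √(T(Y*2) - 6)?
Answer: 15864703 + 229908*I*√3 ≈ 1.5865e+7 + 3.9821e+5*I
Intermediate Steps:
U(Y) = √(-6 + 2*Y) (U(Y) = √(Y*2 - 6) = √(2*Y - 6) = √(-6 + 2*Y))
-833*(491 - 560)*(276 + U(-21)) + 1051 = -833*(491 - 560)*(276 + √(-6 + 2*(-21))) + 1051 = -(-57477)*(276 + √(-6 - 42)) + 1051 = -(-57477)*(276 + √(-48)) + 1051 = -(-57477)*(276 + 4*I*√3) + 1051 = -833*(-19044 - 276*I*√3) + 1051 = (15863652 + 229908*I*√3) + 1051 = 15864703 + 229908*I*√3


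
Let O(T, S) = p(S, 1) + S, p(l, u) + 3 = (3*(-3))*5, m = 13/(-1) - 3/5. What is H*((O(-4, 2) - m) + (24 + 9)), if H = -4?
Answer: -12/5 ≈ -2.4000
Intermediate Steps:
m = -68/5 (m = 13*(-1) - 3*1/5 = -13 - 3/5 = -68/5 ≈ -13.600)
p(l, u) = -48 (p(l, u) = -3 + (3*(-3))*5 = -3 - 9*5 = -3 - 45 = -48)
O(T, S) = -48 + S
H*((O(-4, 2) - m) + (24 + 9)) = -4*(((-48 + 2) - 1*(-68/5)) + (24 + 9)) = -4*((-46 + 68/5) + 33) = -4*(-162/5 + 33) = -4*3/5 = -12/5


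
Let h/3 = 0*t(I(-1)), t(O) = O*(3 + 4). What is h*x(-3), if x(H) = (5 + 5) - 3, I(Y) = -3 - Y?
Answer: 0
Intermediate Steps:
x(H) = 7 (x(H) = 10 - 3 = 7)
t(O) = 7*O (t(O) = O*7 = 7*O)
h = 0 (h = 3*(0*(7*(-3 - 1*(-1)))) = 3*(0*(7*(-3 + 1))) = 3*(0*(7*(-2))) = 3*(0*(-14)) = 3*0 = 0)
h*x(-3) = 0*7 = 0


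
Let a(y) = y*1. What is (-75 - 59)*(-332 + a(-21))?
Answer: 47302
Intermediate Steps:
a(y) = y
(-75 - 59)*(-332 + a(-21)) = (-75 - 59)*(-332 - 21) = -134*(-353) = 47302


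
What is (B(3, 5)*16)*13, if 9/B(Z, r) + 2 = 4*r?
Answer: 104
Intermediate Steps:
B(Z, r) = 9/(-2 + 4*r)
(B(3, 5)*16)*13 = ((9/(2*(-1 + 2*5)))*16)*13 = ((9/(2*(-1 + 10)))*16)*13 = (((9/2)/9)*16)*13 = (((9/2)*(⅑))*16)*13 = ((½)*16)*13 = 8*13 = 104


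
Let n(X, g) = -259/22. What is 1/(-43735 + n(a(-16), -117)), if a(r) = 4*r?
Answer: -22/962429 ≈ -2.2859e-5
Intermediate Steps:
n(X, g) = -259/22 (n(X, g) = -259*1/22 = -259/22)
1/(-43735 + n(a(-16), -117)) = 1/(-43735 - 259/22) = 1/(-962429/22) = -22/962429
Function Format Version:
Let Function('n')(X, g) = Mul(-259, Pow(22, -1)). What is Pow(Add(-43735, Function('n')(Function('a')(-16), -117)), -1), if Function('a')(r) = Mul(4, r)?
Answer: Rational(-22, 962429) ≈ -2.2859e-5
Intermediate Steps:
Function('n')(X, g) = Rational(-259, 22) (Function('n')(X, g) = Mul(-259, Rational(1, 22)) = Rational(-259, 22))
Pow(Add(-43735, Function('n')(Function('a')(-16), -117)), -1) = Pow(Add(-43735, Rational(-259, 22)), -1) = Pow(Rational(-962429, 22), -1) = Rational(-22, 962429)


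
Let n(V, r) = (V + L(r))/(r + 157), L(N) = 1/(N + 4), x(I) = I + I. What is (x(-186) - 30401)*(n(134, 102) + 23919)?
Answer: -20208211541163/27454 ≈ -7.3608e+8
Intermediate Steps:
x(I) = 2*I
L(N) = 1/(4 + N)
n(V, r) = (V + 1/(4 + r))/(157 + r) (n(V, r) = (V + 1/(4 + r))/(r + 157) = (V + 1/(4 + r))/(157 + r))
(x(-186) - 30401)*(n(134, 102) + 23919) = (2*(-186) - 30401)*((1 + 134*(4 + 102))/((4 + 102)*(157 + 102)) + 23919) = (-372 - 30401)*((1 + 134*106)/(106*259) + 23919) = -30773*((1/106)*(1/259)*(1 + 14204) + 23919) = -30773*((1/106)*(1/259)*14205 + 23919) = -30773*(14205/27454 + 23919) = -30773*656686431/27454 = -20208211541163/27454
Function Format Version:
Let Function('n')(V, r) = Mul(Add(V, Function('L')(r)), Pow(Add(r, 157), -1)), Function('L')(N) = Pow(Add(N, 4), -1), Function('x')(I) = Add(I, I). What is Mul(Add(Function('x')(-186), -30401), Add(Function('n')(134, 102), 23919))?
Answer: Rational(-20208211541163, 27454) ≈ -7.3608e+8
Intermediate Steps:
Function('x')(I) = Mul(2, I)
Function('L')(N) = Pow(Add(4, N), -1)
Function('n')(V, r) = Mul(Pow(Add(157, r), -1), Add(V, Pow(Add(4, r), -1))) (Function('n')(V, r) = Mul(Add(V, Pow(Add(4, r), -1)), Pow(Add(r, 157), -1)) = Mul(Add(V, Pow(Add(4, r), -1)), Pow(Add(157, r), -1)) = Mul(Pow(Add(157, r), -1), Add(V, Pow(Add(4, r), -1))))
Mul(Add(Function('x')(-186), -30401), Add(Function('n')(134, 102), 23919)) = Mul(Add(Mul(2, -186), -30401), Add(Mul(Pow(Add(4, 102), -1), Pow(Add(157, 102), -1), Add(1, Mul(134, Add(4, 102)))), 23919)) = Mul(Add(-372, -30401), Add(Mul(Pow(106, -1), Pow(259, -1), Add(1, Mul(134, 106))), 23919)) = Mul(-30773, Add(Mul(Rational(1, 106), Rational(1, 259), Add(1, 14204)), 23919)) = Mul(-30773, Add(Mul(Rational(1, 106), Rational(1, 259), 14205), 23919)) = Mul(-30773, Add(Rational(14205, 27454), 23919)) = Mul(-30773, Rational(656686431, 27454)) = Rational(-20208211541163, 27454)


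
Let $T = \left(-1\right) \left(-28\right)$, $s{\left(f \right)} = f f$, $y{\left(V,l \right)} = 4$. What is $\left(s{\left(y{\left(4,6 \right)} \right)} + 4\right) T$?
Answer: $560$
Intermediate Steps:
$s{\left(f \right)} = f^{2}$
$T = 28$
$\left(s{\left(y{\left(4,6 \right)} \right)} + 4\right) T = \left(4^{2} + 4\right) 28 = \left(16 + 4\right) 28 = 20 \cdot 28 = 560$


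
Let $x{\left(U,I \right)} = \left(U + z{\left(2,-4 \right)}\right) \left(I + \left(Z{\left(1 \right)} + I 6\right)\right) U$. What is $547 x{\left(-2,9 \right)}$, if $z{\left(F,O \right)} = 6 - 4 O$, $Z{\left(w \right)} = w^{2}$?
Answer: $-1400320$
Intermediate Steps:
$x{\left(U,I \right)} = U \left(1 + 7 I\right) \left(22 + U\right)$ ($x{\left(U,I \right)} = \left(U + \left(6 - -16\right)\right) \left(I + \left(1^{2} + I 6\right)\right) U = \left(U + \left(6 + 16\right)\right) \left(I + \left(1 + 6 I\right)\right) U = \left(U + 22\right) \left(1 + 7 I\right) U = \left(22 + U\right) \left(1 + 7 I\right) U = \left(1 + 7 I\right) \left(22 + U\right) U = U \left(1 + 7 I\right) \left(22 + U\right)$)
$547 x{\left(-2,9 \right)} = 547 \left(- 2 \left(22 - 2 + 154 \cdot 9 + 7 \cdot 9 \left(-2\right)\right)\right) = 547 \left(- 2 \left(22 - 2 + 1386 - 126\right)\right) = 547 \left(\left(-2\right) 1280\right) = 547 \left(-2560\right) = -1400320$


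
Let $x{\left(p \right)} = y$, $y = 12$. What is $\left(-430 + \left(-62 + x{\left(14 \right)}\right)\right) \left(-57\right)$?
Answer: $27360$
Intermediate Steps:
$x{\left(p \right)} = 12$
$\left(-430 + \left(-62 + x{\left(14 \right)}\right)\right) \left(-57\right) = \left(-430 + \left(-62 + 12\right)\right) \left(-57\right) = \left(-430 - 50\right) \left(-57\right) = \left(-480\right) \left(-57\right) = 27360$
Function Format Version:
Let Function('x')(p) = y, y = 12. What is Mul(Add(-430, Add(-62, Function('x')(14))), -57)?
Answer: 27360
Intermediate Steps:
Function('x')(p) = 12
Mul(Add(-430, Add(-62, Function('x')(14))), -57) = Mul(Add(-430, Add(-62, 12)), -57) = Mul(Add(-430, -50), -57) = Mul(-480, -57) = 27360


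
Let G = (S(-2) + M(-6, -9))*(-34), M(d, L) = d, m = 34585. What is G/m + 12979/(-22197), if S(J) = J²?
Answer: -447369319/767683245 ≈ -0.58275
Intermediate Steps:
G = 68 (G = ((-2)² - 6)*(-34) = (4 - 6)*(-34) = -2*(-34) = 68)
G/m + 12979/(-22197) = 68/34585 + 12979/(-22197) = 68*(1/34585) + 12979*(-1/22197) = 68/34585 - 12979/22197 = -447369319/767683245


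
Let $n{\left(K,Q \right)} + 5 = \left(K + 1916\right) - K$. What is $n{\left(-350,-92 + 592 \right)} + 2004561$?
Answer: $2006472$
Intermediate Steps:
$n{\left(K,Q \right)} = 1911$ ($n{\left(K,Q \right)} = -5 + \left(\left(K + 1916\right) - K\right) = -5 + \left(\left(1916 + K\right) - K\right) = -5 + 1916 = 1911$)
$n{\left(-350,-92 + 592 \right)} + 2004561 = 1911 + 2004561 = 2006472$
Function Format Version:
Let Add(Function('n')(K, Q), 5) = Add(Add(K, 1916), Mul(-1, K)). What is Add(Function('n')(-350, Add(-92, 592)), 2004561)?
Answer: 2006472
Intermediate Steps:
Function('n')(K, Q) = 1911 (Function('n')(K, Q) = Add(-5, Add(Add(K, 1916), Mul(-1, K))) = Add(-5, Add(Add(1916, K), Mul(-1, K))) = Add(-5, 1916) = 1911)
Add(Function('n')(-350, Add(-92, 592)), 2004561) = Add(1911, 2004561) = 2006472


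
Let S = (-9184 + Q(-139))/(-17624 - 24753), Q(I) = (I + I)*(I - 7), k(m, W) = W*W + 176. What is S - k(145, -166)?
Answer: -1175230368/42377 ≈ -27733.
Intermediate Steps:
k(m, W) = 176 + W² (k(m, W) = W² + 176 = 176 + W²)
Q(I) = 2*I*(-7 + I) (Q(I) = (2*I)*(-7 + I) = 2*I*(-7 + I))
S = -31404/42377 (S = (-9184 + 2*(-139)*(-7 - 139))/(-17624 - 24753) = (-9184 + 2*(-139)*(-146))/(-42377) = (-9184 + 40588)*(-1/42377) = 31404*(-1/42377) = -31404/42377 ≈ -0.74106)
S - k(145, -166) = -31404/42377 - (176 + (-166)²) = -31404/42377 - (176 + 27556) = -31404/42377 - 1*27732 = -31404/42377 - 27732 = -1175230368/42377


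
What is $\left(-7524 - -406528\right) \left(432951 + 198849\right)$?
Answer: $252090727200$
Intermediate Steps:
$\left(-7524 - -406528\right) \left(432951 + 198849\right) = \left(-7524 + 406528\right) 631800 = 399004 \cdot 631800 = 252090727200$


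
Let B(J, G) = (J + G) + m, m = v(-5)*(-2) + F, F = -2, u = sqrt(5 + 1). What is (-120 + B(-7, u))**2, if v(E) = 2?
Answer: (133 - sqrt(6))**2 ≈ 17043.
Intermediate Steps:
u = sqrt(6) ≈ 2.4495
m = -6 (m = 2*(-2) - 2 = -4 - 2 = -6)
B(J, G) = -6 + G + J (B(J, G) = (J + G) - 6 = (G + J) - 6 = -6 + G + J)
(-120 + B(-7, u))**2 = (-120 + (-6 + sqrt(6) - 7))**2 = (-120 + (-13 + sqrt(6)))**2 = (-133 + sqrt(6))**2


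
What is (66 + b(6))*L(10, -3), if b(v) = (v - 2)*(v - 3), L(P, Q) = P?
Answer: 780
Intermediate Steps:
b(v) = (-3 + v)*(-2 + v) (b(v) = (-2 + v)*(-3 + v) = (-3 + v)*(-2 + v))
(66 + b(6))*L(10, -3) = (66 + (6 + 6² - 5*6))*10 = (66 + (6 + 36 - 30))*10 = (66 + 12)*10 = 78*10 = 780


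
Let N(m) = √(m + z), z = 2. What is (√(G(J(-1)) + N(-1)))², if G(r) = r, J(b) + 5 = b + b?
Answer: -6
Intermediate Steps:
J(b) = -5 + 2*b (J(b) = -5 + (b + b) = -5 + 2*b)
N(m) = √(2 + m) (N(m) = √(m + 2) = √(2 + m))
(√(G(J(-1)) + N(-1)))² = (√((-5 + 2*(-1)) + √(2 - 1)))² = (√((-5 - 2) + √1))² = (√(-7 + 1))² = (√(-6))² = (I*√6)² = -6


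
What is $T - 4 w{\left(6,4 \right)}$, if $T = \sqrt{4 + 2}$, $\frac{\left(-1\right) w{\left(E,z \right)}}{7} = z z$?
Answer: $448 + \sqrt{6} \approx 450.45$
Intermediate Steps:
$w{\left(E,z \right)} = - 7 z^{2}$ ($w{\left(E,z \right)} = - 7 z z = - 7 z^{2}$)
$T = \sqrt{6} \approx 2.4495$
$T - 4 w{\left(6,4 \right)} = \sqrt{6} - 4 \left(- 7 \cdot 4^{2}\right) = \sqrt{6} - 4 \left(\left(-7\right) 16\right) = \sqrt{6} - -448 = \sqrt{6} + 448 = 448 + \sqrt{6}$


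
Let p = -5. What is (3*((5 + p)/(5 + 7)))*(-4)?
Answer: 0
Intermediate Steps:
(3*((5 + p)/(5 + 7)))*(-4) = (3*((5 - 5)/(5 + 7)))*(-4) = (3*(0/12))*(-4) = (3*(0*(1/12)))*(-4) = (3*0)*(-4) = 0*(-4) = 0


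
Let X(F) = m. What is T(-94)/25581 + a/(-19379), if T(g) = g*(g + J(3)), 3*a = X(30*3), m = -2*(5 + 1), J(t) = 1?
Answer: 56504514/165244733 ≈ 0.34194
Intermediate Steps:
m = -12 (m = -2*6 = -12)
X(F) = -12
a = -4 (a = (1/3)*(-12) = -4)
T(g) = g*(1 + g) (T(g) = g*(g + 1) = g*(1 + g))
T(-94)/25581 + a/(-19379) = -94*(1 - 94)/25581 - 4/(-19379) = -94*(-93)*(1/25581) - 4*(-1/19379) = 8742*(1/25581) + 4/19379 = 2914/8527 + 4/19379 = 56504514/165244733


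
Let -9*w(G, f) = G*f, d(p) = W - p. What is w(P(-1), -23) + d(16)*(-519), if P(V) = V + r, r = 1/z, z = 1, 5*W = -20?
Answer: 10380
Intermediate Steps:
W = -4 (W = (1/5)*(-20) = -4)
d(p) = -4 - p
r = 1 (r = 1/1 = 1)
P(V) = 1 + V (P(V) = V + 1 = 1 + V)
w(G, f) = -G*f/9
w(P(-1), -23) + d(16)*(-519) = -1/9*(1 - 1)*(-23) + (-4 - 1*16)*(-519) = -1/9*0*(-23) + (-4 - 16)*(-519) = 0 - 20*(-519) = 0 + 10380 = 10380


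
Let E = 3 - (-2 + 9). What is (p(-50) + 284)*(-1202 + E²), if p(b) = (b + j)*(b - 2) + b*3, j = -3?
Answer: -3427540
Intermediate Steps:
p(b) = 3*b + (-3 + b)*(-2 + b) (p(b) = (b - 3)*(b - 2) + b*3 = (-3 + b)*(-2 + b) + 3*b = 3*b + (-3 + b)*(-2 + b))
E = -4 (E = 3 - 1*7 = 3 - 7 = -4)
(p(-50) + 284)*(-1202 + E²) = ((6 + (-50)² - 2*(-50)) + 284)*(-1202 + (-4)²) = ((6 + 2500 + 100) + 284)*(-1202 + 16) = (2606 + 284)*(-1186) = 2890*(-1186) = -3427540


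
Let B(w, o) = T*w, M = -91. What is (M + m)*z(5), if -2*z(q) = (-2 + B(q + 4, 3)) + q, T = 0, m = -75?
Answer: 249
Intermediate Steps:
B(w, o) = 0 (B(w, o) = 0*w = 0)
z(q) = 1 - q/2 (z(q) = -((-2 + 0) + q)/2 = -(-2 + q)/2 = 1 - q/2)
(M + m)*z(5) = (-91 - 75)*(1 - ½*5) = -166*(1 - 5/2) = -166*(-3/2) = 249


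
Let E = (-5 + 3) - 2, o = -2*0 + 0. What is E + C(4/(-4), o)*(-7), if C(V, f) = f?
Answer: -4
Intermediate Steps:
o = 0 (o = 0 + 0 = 0)
E = -4 (E = -2 - 2 = -4)
E + C(4/(-4), o)*(-7) = -4 + 0*(-7) = -4 + 0 = -4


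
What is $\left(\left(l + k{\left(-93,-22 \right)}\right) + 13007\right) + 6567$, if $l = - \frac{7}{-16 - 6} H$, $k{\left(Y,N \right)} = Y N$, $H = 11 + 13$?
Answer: $\frac{237904}{11} \approx 21628.0$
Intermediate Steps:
$H = 24$
$k{\left(Y,N \right)} = N Y$
$l = \frac{84}{11}$ ($l = - \frac{7}{-16 - 6} \cdot 24 = - \frac{7}{-22} \cdot 24 = \left(-7\right) \left(- \frac{1}{22}\right) 24 = \frac{7}{22} \cdot 24 = \frac{84}{11} \approx 7.6364$)
$\left(\left(l + k{\left(-93,-22 \right)}\right) + 13007\right) + 6567 = \left(\left(\frac{84}{11} - -2046\right) + 13007\right) + 6567 = \left(\left(\frac{84}{11} + 2046\right) + 13007\right) + 6567 = \left(\frac{22590}{11} + 13007\right) + 6567 = \frac{165667}{11} + 6567 = \frac{237904}{11}$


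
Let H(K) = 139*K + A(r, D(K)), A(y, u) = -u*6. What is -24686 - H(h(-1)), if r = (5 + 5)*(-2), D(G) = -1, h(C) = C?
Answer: -24553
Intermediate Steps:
r = -20 (r = 10*(-2) = -20)
A(y, u) = -6*u
H(K) = 6 + 139*K (H(K) = 139*K - 6*(-1) = 139*K + 6 = 6 + 139*K)
-24686 - H(h(-1)) = -24686 - (6 + 139*(-1)) = -24686 - (6 - 139) = -24686 - 1*(-133) = -24686 + 133 = -24553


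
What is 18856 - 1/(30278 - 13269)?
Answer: 320721703/17009 ≈ 18856.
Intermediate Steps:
18856 - 1/(30278 - 13269) = 18856 - 1/17009 = 320721703/17009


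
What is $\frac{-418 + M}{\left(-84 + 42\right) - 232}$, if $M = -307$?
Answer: $\frac{725}{274} \approx 2.646$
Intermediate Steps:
$\frac{-418 + M}{\left(-84 + 42\right) - 232} = \frac{-418 - 307}{\left(-84 + 42\right) - 232} = - \frac{725}{-42 - 232} = - \frac{725}{-274} = \left(-725\right) \left(- \frac{1}{274}\right) = \frac{725}{274}$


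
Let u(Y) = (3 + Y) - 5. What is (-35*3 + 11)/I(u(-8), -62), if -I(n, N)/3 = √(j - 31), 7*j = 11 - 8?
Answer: -47*I*√1498/321 ≈ -5.6669*I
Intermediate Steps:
u(Y) = -2 + Y
j = 3/7 (j = (11 - 8)/7 = (⅐)*3 = 3/7 ≈ 0.42857)
I(n, N) = -3*I*√1498/7 (I(n, N) = -3*√(3/7 - 31) = -3*I*√1498/7)
(-35*3 + 11)/I(u(-8), -62) = (-35*3 + 11)/((-3*I*√1498/7)) = (-105 + 11)*(I*√1498/642) = -47*I*√1498/321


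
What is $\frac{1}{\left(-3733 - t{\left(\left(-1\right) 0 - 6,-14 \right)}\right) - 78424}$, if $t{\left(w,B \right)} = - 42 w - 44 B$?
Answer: $- \frac{1}{83025} \approx -1.2045 \cdot 10^{-5}$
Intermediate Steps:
$t{\left(w,B \right)} = - 44 B - 42 w$
$\frac{1}{\left(-3733 - t{\left(\left(-1\right) 0 - 6,-14 \right)}\right) - 78424} = \frac{1}{\left(-3733 - \left(\left(-44\right) \left(-14\right) - 42 \left(\left(-1\right) 0 - 6\right)\right)\right) - 78424} = \frac{1}{\left(-3733 - \left(616 - 42 \left(0 - 6\right)\right)\right) - 78424} = \frac{1}{\left(-3733 - \left(616 - -252\right)\right) - 78424} = \frac{1}{\left(-3733 - \left(616 + 252\right)\right) - 78424} = \frac{1}{\left(-3733 - 868\right) - 78424} = \frac{1}{-4601 - 78424} = \frac{1}{-83025} = - \frac{1}{83025}$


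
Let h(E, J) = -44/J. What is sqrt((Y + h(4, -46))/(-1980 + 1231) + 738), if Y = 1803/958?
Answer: sqrt(4102120155518942)/2357638 ≈ 27.166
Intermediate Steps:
Y = 1803/958 (Y = 1803*(1/958) = 1803/958 ≈ 1.8820)
sqrt((Y + h(4, -46))/(-1980 + 1231) + 738) = sqrt((1803/958 - 44/(-46))/(-1980 + 1231) + 738) = sqrt((1803/958 - 44*(-1/46))/(-749) + 738) = sqrt((1803/958 + 22/23)*(-1/749) + 738) = sqrt((62545/22034)*(-1/749) + 738) = sqrt(-8935/2357638 + 738) = sqrt(1739927909/2357638) = sqrt(4102120155518942)/2357638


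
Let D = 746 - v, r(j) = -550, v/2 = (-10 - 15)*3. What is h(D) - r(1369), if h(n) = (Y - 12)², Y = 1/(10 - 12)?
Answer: 2825/4 ≈ 706.25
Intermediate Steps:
v = -150 (v = 2*((-10 - 15)*3) = 2*(-25*3) = 2*(-75) = -150)
Y = -½ (Y = 1/(-2) = -½ ≈ -0.50000)
D = 896 (D = 746 - 1*(-150) = 746 + 150 = 896)
h(n) = 625/4 (h(n) = (-½ - 12)² = (-25/2)² = 625/4)
h(D) - r(1369) = 625/4 - 1*(-550) = 625/4 + 550 = 2825/4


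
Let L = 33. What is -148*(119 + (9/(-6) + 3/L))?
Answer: -191438/11 ≈ -17403.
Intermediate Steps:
-148*(119 + (9/(-6) + 3/L)) = -148*(119 + (9/(-6) + 3/33)) = -148*(119 + (9*(-1/6) + 3*(1/33))) = -148*(119 + (-3/2 + 1/11)) = -148*(119 - 31/22) = -148*2587/22 = -191438/11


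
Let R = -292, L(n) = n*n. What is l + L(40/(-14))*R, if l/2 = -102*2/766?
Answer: -44744396/18767 ≈ -2384.2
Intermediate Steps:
L(n) = n²
l = -204/383 (l = 2*(-102*2/766) = 2*(-204*1/766) = 2*(-102/383) = -204/383 ≈ -0.53264)
l + L(40/(-14))*R = -204/383 + (40/(-14))²*(-292) = -204/383 + (40*(-1/14))²*(-292) = -204/383 + (-20/7)²*(-292) = -204/383 + (400/49)*(-292) = -204/383 - 116800/49 = -44744396/18767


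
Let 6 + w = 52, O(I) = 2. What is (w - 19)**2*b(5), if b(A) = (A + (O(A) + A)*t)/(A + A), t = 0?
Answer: 729/2 ≈ 364.50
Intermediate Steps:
w = 46 (w = -6 + 52 = 46)
b(A) = 1/2 (b(A) = (A + (2 + A)*0)/(A + A) = (A + 0)/((2*A)) = A*(1/(2*A)) = 1/2)
(w - 19)**2*b(5) = (46 - 19)**2*(1/2) = 27**2*(1/2) = 729*(1/2) = 729/2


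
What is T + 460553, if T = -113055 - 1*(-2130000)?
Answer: 2477498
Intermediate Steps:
T = 2016945 (T = -113055 + 2130000 = 2016945)
T + 460553 = 2016945 + 460553 = 2477498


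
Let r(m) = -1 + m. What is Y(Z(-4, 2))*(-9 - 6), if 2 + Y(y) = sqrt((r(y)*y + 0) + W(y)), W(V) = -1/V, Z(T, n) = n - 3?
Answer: 30 - 15*sqrt(3) ≈ 4.0192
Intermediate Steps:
Z(T, n) = -3 + n
Y(y) = -2 + sqrt(-1/y + y*(-1 + y)) (Y(y) = -2 + sqrt(((-1 + y)*y + 0) - 1/y) = -2 + sqrt((y*(-1 + y) + 0) - 1/y) = -2 + sqrt(y*(-1 + y) - 1/y) = -2 + sqrt(-1/y + y*(-1 + y)))
Y(Z(-4, 2))*(-9 - 6) = (-2 + sqrt((-3 + 2)**2 - (-3 + 2) - 1/(-3 + 2)))*(-9 - 6) = (-2 + sqrt((-1)**2 - 1*(-1) - 1/(-1)))*(-15) = (-2 + sqrt(1 + 1 - 1*(-1)))*(-15) = (-2 + sqrt(1 + 1 + 1))*(-15) = (-2 + sqrt(3))*(-15) = 30 - 15*sqrt(3)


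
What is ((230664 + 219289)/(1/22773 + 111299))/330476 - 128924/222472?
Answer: -13498516778275325963/23293610333937914752 ≈ -0.57949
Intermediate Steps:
((230664 + 219289)/(1/22773 + 111299))/330476 - 128924/222472 = (449953/(1/22773 + 111299))*(1/330476) - 128924*1/222472 = (449953/(2534612128/22773))*(1/330476) - 32231/55618 = (449953*(22773/2534612128))*(1/330476) - 32231/55618 = (10246779669/2534612128)*(1/330476) - 32231/55618 = 10246779669/837628477612928 - 32231/55618 = -13498516778275325963/23293610333937914752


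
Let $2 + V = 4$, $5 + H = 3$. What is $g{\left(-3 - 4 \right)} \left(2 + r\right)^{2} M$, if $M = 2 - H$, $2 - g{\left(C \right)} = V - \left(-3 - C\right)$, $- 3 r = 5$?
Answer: $\frac{16}{9} \approx 1.7778$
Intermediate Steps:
$H = -2$ ($H = -5 + 3 = -2$)
$r = - \frac{5}{3}$ ($r = \left(- \frac{1}{3}\right) 5 = - \frac{5}{3} \approx -1.6667$)
$V = 2$ ($V = -2 + 4 = 2$)
$g{\left(C \right)} = -3 - C$ ($g{\left(C \right)} = 2 - \left(2 - \left(-3 - C\right)\right) = 2 - \left(2 + \left(3 + C\right)\right) = 2 - \left(5 + C\right) = -3 - C$)
$M = 4$ ($M = 2 - -2 = 2 + 2 = 4$)
$g{\left(-3 - 4 \right)} \left(2 + r\right)^{2} M = \left(-3 - \left(-3 - 4\right)\right) \left(2 - \frac{5}{3}\right)^{2} \cdot 4 = \frac{-3 - -7}{9} \cdot 4 = \left(-3 + 7\right) \frac{1}{9} \cdot 4 = 4 \cdot \frac{1}{9} \cdot 4 = \frac{4}{9} \cdot 4 = \frac{16}{9}$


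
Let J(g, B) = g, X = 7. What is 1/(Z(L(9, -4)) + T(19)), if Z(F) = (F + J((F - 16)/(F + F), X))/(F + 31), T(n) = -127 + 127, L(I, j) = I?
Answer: 144/31 ≈ 4.6452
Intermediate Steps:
T(n) = 0
Z(F) = (F + (-16 + F)/(2*F))/(31 + F) (Z(F) = (F + (F - 16)/(F + F))/(F + 31) = (F + (-16 + F)/((2*F)))/(31 + F) = (F + (-16 + F)*(1/(2*F)))/(31 + F) = (F + (-16 + F)/(2*F))/(31 + F))
1/(Z(L(9, -4)) + T(19)) = 1/((-8 + 9² + (½)*9)/(9*(31 + 9)) + 0) = 1/((⅑)*(-8 + 81 + 9/2)/40 + 0) = 1/((⅑)*(1/40)*(155/2) + 0) = 1/(31/144 + 0) = 1/(31/144) = 144/31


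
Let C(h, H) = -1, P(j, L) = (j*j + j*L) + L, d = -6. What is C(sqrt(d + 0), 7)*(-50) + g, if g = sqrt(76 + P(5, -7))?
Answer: 50 + sqrt(59) ≈ 57.681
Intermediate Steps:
P(j, L) = L + j**2 + L*j (P(j, L) = (j**2 + L*j) + L = L + j**2 + L*j)
g = sqrt(59) (g = sqrt(76 + (-7 + 5**2 - 7*5)) = sqrt(76 + (-7 + 25 - 35)) = sqrt(76 - 17) = sqrt(59) ≈ 7.6811)
C(sqrt(d + 0), 7)*(-50) + g = -1*(-50) + sqrt(59) = 50 + sqrt(59)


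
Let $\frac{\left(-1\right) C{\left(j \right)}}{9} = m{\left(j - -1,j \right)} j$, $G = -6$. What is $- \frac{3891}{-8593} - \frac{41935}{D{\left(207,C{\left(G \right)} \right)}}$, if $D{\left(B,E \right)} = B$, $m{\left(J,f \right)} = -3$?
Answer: $- \frac{359542018}{1778751} \approx -202.13$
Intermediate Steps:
$C{\left(j \right)} = 27 j$ ($C{\left(j \right)} = - 9 \left(- 3 j\right) = 27 j$)
$- \frac{3891}{-8593} - \frac{41935}{D{\left(207,C{\left(G \right)} \right)}} = - \frac{3891}{-8593} - \frac{41935}{207} = \left(-3891\right) \left(- \frac{1}{8593}\right) - \frac{41935}{207} = \frac{3891}{8593} - \frac{41935}{207} = - \frac{359542018}{1778751}$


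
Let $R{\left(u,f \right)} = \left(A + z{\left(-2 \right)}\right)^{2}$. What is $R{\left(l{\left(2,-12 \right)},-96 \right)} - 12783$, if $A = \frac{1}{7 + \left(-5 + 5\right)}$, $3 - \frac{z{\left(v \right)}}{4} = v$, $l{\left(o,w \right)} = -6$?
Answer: $- \frac{606486}{49} \approx -12377.0$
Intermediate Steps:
$z{\left(v \right)} = 12 - 4 v$
$A = \frac{1}{7}$ ($A = \frac{1}{7 + 0} = \frac{1}{7} \approx 0.14286$)
$R{\left(u,f \right)} = \frac{19881}{49}$ ($R{\left(u,f \right)} = \left(\frac{1}{7} + \left(12 - -8\right)\right)^{2} = \left(\frac{1}{7} + \left(12 + 8\right)\right)^{2} = \left(\frac{1}{7} + 20\right)^{2} = \left(\frac{141}{7}\right)^{2} = \frac{19881}{49}$)
$R{\left(l{\left(2,-12 \right)},-96 \right)} - 12783 = \frac{19881}{49} - 12783 = - \frac{606486}{49}$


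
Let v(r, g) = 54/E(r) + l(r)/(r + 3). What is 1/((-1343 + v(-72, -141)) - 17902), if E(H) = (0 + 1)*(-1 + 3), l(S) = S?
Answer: -23/441990 ≈ -5.2037e-5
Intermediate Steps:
E(H) = 2 (E(H) = 1*2 = 2)
v(r, g) = 27 + r/(3 + r) (v(r, g) = 54/2 + r/(r + 3) = 54*(½) + r/(3 + r) = 27 + r/(3 + r))
1/((-1343 + v(-72, -141)) - 17902) = 1/((-1343 + (81 + 28*(-72))/(3 - 72)) - 17902) = 1/((-1343 + (81 - 2016)/(-69)) - 17902) = 1/((-1343 - 1/69*(-1935)) - 17902) = 1/((-1343 + 645/23) - 17902) = 1/(-30244/23 - 17902) = 1/(-441990/23) = -23/441990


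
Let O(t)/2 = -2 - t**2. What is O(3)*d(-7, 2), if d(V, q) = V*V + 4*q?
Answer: -1254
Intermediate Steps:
O(t) = -4 - 2*t**2 (O(t) = 2*(-2 - t**2) = -4 - 2*t**2)
d(V, q) = V**2 + 4*q
O(3)*d(-7, 2) = (-4 - 2*3**2)*((-7)**2 + 4*2) = (-4 - 2*9)*(49 + 8) = (-4 - 18)*57 = -22*57 = -1254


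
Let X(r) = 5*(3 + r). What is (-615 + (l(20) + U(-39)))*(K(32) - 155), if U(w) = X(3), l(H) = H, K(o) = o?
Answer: 69495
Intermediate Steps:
X(r) = 15 + 5*r
U(w) = 30 (U(w) = 15 + 5*3 = 15 + 15 = 30)
(-615 + (l(20) + U(-39)))*(K(32) - 155) = (-615 + (20 + 30))*(32 - 155) = (-615 + 50)*(-123) = -565*(-123) = 69495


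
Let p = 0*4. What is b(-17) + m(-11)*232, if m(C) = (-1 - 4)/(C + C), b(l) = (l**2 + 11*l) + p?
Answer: 1702/11 ≈ 154.73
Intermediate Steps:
p = 0
b(l) = l**2 + 11*l (b(l) = (l**2 + 11*l) + 0 = l**2 + 11*l)
m(C) = -5/(2*C) (m(C) = -5*1/(2*C) = -5/(2*C))
b(-17) + m(-11)*232 = -17*(11 - 17) - 5/2/(-11)*232 = -17*(-6) - 5/2*(-1/11)*232 = 102 + (5/22)*232 = 102 + 580/11 = 1702/11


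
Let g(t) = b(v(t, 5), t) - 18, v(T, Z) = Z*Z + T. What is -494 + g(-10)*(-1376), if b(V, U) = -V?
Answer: 44914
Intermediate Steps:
v(T, Z) = T + Z² (v(T, Z) = Z² + T = T + Z²)
g(t) = -43 - t (g(t) = -(t + 5²) - 18 = -(t + 25) - 18 = -(25 + t) - 18 = (-25 - t) - 18 = -43 - t)
-494 + g(-10)*(-1376) = -494 + (-43 - 1*(-10))*(-1376) = -494 + (-43 + 10)*(-1376) = -494 - 33*(-1376) = -494 + 45408 = 44914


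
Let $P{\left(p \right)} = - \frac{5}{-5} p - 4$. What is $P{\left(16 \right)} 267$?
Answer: $3204$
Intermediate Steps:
$P{\left(p \right)} = -4 + p$ ($P{\left(p \right)} = \left(-5\right) \left(- \frac{1}{5}\right) p - 4 = 1 p - 4 = p - 4 = -4 + p$)
$P{\left(16 \right)} 267 = \left(-4 + 16\right) 267 = 12 \cdot 267 = 3204$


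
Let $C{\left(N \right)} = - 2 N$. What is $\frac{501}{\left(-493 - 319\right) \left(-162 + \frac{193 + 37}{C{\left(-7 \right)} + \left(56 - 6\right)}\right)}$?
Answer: $\frac{4008}{1029007} \approx 0.003895$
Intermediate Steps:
$\frac{501}{\left(-493 - 319\right) \left(-162 + \frac{193 + 37}{C{\left(-7 \right)} + \left(56 - 6\right)}\right)} = \frac{501}{\left(-493 - 319\right) \left(-162 + \frac{193 + 37}{\left(-2\right) \left(-7\right) + \left(56 - 6\right)}\right)} = \frac{501}{\left(-812\right) \left(-162 + \frac{230}{14 + \left(56 - 6\right)}\right)} = \frac{501}{\left(-812\right) \left(-162 + \frac{230}{14 + 50}\right)} = \frac{501}{\left(-812\right) \left(-162 + \frac{230}{64}\right)} = \frac{501}{\left(-812\right) \left(-162 + 230 \cdot \frac{1}{64}\right)} = \frac{501}{\left(-812\right) \left(-162 + \frac{115}{32}\right)} = \frac{501}{\left(-812\right) \left(- \frac{5069}{32}\right)} = \frac{501}{\frac{1029007}{8}} = 501 \cdot \frac{8}{1029007} = \frac{4008}{1029007}$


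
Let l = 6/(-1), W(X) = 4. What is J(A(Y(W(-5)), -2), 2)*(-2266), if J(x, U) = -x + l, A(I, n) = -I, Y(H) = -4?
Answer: 22660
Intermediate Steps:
l = -6 (l = 6*(-1) = -6)
J(x, U) = -6 - x (J(x, U) = -x - 6 = -6 - x)
J(A(Y(W(-5)), -2), 2)*(-2266) = (-6 - (-1)*(-4))*(-2266) = (-6 - 1*4)*(-2266) = (-6 - 4)*(-2266) = -10*(-2266) = 22660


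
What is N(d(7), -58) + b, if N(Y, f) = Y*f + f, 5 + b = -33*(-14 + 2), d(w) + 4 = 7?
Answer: 159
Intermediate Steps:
d(w) = 3 (d(w) = -4 + 7 = 3)
b = 391 (b = -5 - 33*(-14 + 2) = -5 - 33*(-12) = -5 + 396 = 391)
N(Y, f) = f + Y*f
N(d(7), -58) + b = -58*(1 + 3) + 391 = -58*4 + 391 = -232 + 391 = 159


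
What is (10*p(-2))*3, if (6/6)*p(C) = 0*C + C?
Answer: -60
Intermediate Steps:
p(C) = C (p(C) = 0*C + C = 0 + C = C)
(10*p(-2))*3 = (10*(-2))*3 = -20*3 = -60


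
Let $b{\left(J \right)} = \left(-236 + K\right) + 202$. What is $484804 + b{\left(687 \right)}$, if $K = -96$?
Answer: $484674$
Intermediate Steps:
$b{\left(J \right)} = -130$ ($b{\left(J \right)} = \left(-236 - 96\right) + 202 = -332 + 202 = -130$)
$484804 + b{\left(687 \right)} = 484804 - 130 = 484674$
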